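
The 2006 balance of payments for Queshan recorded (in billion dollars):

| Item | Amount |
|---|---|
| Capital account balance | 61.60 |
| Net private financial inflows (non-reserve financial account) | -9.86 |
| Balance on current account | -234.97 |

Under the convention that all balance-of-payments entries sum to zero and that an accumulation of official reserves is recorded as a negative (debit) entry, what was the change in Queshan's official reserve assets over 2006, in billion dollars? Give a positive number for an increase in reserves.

Official reserve transactions balance = -((-234.97) + 61.60 + (-9.86)) = 183.23
An accumulation of reserves is recorded as a debit (negative entry), so the change in the stock of reserves is the negative of that balance.
Change in official reserves = -(183.23) = -183.23

-183.23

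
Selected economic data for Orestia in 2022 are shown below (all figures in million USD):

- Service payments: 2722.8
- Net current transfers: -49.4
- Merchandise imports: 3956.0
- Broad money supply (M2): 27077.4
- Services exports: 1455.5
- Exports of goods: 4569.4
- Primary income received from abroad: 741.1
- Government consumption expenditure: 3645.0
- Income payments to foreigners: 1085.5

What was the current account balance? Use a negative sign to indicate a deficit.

Goods balance = 4569.4 - 3956.0 = 613.4
Services balance = 1455.5 - 2722.8 = -1267.3
Trade balance (goods + services) = 613.4 + (-1267.3) = -653.9
Net primary income = 741.1 - 1085.5 = -344.4
Net secondary income = -49.4
Current account = -653.9 + (-344.4) + (-49.4) = -1047.7

-1047.7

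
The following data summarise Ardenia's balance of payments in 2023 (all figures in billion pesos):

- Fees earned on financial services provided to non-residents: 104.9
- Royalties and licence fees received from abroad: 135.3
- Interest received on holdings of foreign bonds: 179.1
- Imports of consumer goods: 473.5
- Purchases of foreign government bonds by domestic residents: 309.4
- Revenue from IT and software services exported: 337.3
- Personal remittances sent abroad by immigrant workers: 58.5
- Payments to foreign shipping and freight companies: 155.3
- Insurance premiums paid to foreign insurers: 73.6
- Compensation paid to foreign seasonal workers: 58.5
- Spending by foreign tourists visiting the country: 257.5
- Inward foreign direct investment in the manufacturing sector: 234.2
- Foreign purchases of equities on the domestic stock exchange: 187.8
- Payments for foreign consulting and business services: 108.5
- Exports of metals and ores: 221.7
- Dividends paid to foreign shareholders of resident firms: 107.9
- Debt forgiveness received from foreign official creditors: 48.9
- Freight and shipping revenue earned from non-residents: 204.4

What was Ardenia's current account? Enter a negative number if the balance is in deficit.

404.4

Goods: 221.7 - 473.5 = -251.8
Services: 257.5 - 108.5 - 73.6 + 104.9 + 204.4 + 337.3 - 155.3 + 135.3 = 702.0
Primary income: 179.1 - 58.5 - 107.9 = 12.7
Secondary income: -58.5
Current account = (-251.8) + 702.0 + 12.7 + (-58.5) = 404.4
(Excluded from the current account — financial account: purchases of foreign government bonds by domestic residents 309.4, inward foreign direct investment in the manufacturing sector 234.2, foreign purchases of equities on the domestic stock exchange 187.8; capital account: debt forgiveness received from foreign official creditors 48.9.)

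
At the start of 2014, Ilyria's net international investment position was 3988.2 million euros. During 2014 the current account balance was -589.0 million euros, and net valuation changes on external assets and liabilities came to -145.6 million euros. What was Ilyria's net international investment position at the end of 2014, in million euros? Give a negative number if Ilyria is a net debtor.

Change in NIIP = current account + net valuation change = -589.0 + (-145.6) = -734.6
End-of-year NIIP = 3988.2 + (-734.6) = 3253.6

3253.6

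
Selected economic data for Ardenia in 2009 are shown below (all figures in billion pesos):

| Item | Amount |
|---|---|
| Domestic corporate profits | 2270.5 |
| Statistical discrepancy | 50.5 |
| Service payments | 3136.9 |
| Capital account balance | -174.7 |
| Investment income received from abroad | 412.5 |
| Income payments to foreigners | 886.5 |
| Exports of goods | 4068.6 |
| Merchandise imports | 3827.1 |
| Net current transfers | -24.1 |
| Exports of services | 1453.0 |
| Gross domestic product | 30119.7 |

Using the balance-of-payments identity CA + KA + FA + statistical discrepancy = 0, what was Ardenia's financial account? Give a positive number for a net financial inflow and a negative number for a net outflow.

Goods balance = 4068.6 - 3827.1 = 241.5
Services balance = 1453.0 - 3136.9 = -1683.9
Trade balance (goods + services) = 241.5 + (-1683.9) = -1442.4
Net primary income = 412.5 - 886.5 = -474.0
Net secondary income = -24.1
Current account = -1442.4 + (-474.0) + (-24.1) = -1940.5
Financial account = -(-1940.5 + (-174.7) + 50.5) = 2064.7

2064.7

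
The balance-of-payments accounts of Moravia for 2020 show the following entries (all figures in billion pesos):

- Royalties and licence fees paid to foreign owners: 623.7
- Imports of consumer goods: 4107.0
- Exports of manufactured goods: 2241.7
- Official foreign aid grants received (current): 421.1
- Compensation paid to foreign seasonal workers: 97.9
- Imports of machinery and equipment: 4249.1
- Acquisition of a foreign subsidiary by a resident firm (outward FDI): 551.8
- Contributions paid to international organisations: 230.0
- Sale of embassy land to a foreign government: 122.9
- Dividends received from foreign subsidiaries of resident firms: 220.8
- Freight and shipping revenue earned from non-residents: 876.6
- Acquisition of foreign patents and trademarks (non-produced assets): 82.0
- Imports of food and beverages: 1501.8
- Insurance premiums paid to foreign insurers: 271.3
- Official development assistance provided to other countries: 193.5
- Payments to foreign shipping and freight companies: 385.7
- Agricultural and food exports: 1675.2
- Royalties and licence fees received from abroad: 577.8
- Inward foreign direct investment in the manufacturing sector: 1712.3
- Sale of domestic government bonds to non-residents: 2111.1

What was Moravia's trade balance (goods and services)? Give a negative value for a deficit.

Goods: -1501.8 - 4107.0 - 4249.1 + 1675.2 + 2241.7 = -5941.0
Services: 876.6 - 385.7 - 271.3 - 623.7 + 577.8 = 173.7
Trade balance = -5941.0 + 173.7 = -5767.3
(Excluded from the trade balance — secondary income: official foreign aid grants received (current) 421.1, contributions paid to international organisations 230.0, official development assistance provided to other countries 193.5; primary income: compensation paid to foreign seasonal workers 97.9, dividends received from foreign subsidiaries of resident firms 220.8; financial account: acquisition of a foreign subsidiary by a resident firm (outward FDI) 551.8, inward foreign direct investment in the manufacturing sector 1712.3, sale of domestic government bonds to non-residents 2111.1; capital account: sale of embassy land to a foreign government 122.9, acquisition of foreign patents and trademarks (non-produced assets) 82.0.)

-5767.3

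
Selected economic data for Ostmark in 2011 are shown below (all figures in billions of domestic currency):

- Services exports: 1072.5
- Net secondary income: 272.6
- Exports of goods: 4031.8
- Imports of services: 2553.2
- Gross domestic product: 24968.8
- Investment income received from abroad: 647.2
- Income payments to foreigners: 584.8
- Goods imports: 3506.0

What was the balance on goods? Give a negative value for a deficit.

Goods balance = 4031.8 - 3506.0 = 525.8

525.8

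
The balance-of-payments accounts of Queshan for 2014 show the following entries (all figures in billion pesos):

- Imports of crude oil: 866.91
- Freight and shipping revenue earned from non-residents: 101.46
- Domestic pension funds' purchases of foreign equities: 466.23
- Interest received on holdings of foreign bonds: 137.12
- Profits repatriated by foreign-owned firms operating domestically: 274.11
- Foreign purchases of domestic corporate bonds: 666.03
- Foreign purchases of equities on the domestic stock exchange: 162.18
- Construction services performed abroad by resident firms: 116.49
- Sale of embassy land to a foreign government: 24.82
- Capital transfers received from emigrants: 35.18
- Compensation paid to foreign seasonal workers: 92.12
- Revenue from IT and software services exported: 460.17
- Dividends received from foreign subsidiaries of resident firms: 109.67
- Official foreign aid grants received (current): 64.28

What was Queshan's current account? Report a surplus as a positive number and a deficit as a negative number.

-243.95

Goods: -866.91
Services: 116.49 + 460.17 + 101.46 = 678.12
Primary income: -274.11 + 137.12 - 92.12 + 109.67 = -119.44
Secondary income: 64.28
Current account = (-866.91) + 678.12 + (-119.44) + 64.28 = -243.95
(Excluded from the current account — financial account: domestic pension funds' purchases of foreign equities 466.23, foreign purchases of domestic corporate bonds 666.03, foreign purchases of equities on the domestic stock exchange 162.18; capital account: sale of embassy land to a foreign government 24.82, capital transfers received from emigrants 35.18.)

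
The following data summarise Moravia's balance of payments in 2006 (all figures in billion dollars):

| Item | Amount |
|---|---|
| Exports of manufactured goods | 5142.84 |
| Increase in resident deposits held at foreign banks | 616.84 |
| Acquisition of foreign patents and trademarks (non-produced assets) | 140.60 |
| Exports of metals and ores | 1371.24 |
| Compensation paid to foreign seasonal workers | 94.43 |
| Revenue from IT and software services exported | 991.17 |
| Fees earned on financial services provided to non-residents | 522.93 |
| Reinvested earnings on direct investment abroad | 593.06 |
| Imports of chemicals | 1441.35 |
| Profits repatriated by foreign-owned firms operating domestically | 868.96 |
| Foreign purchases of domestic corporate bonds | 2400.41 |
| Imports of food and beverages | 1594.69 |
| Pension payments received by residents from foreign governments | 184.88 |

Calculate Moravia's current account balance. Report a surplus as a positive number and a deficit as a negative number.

Goods: -1441.35 + 5142.84 - 1594.69 + 1371.24 = 3478.04
Services: 522.93 + 991.17 = 1514.10
Primary income: -94.43 - 868.96 + 593.06 = -370.33
Secondary income: 184.88
Current account = 3478.04 + 1514.10 + (-370.33) + 184.88 = 4806.69
(Excluded from the current account — financial account: increase in resident deposits held at foreign banks 616.84, foreign purchases of domestic corporate bonds 2400.41; capital account: acquisition of foreign patents and trademarks (non-produced assets) 140.60.)

4806.69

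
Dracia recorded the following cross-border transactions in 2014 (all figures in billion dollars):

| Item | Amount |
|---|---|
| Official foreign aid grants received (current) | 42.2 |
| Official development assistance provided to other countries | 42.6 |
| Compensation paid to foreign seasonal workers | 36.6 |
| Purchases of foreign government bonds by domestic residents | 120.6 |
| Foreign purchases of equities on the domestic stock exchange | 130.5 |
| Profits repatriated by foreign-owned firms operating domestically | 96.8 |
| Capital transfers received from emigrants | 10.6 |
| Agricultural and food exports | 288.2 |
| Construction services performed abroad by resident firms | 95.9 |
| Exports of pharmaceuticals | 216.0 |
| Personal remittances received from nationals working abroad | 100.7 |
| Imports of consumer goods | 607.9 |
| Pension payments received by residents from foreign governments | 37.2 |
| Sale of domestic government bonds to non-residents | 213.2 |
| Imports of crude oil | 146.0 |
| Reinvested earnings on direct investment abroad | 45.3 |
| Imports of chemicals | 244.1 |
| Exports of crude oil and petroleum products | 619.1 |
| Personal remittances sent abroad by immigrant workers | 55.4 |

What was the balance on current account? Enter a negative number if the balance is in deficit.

Goods: -607.9 + 216.0 - 146.0 - 244.1 + 619.1 + 288.2 = 125.3
Services: 95.9
Primary income: -36.6 + 45.3 - 96.8 = -88.1
Secondary income: -55.4 + 42.2 - 42.6 + 37.2 + 100.7 = 82.1
Current account = 125.3 + 95.9 + (-88.1) + 82.1 = 215.2
(Excluded from the current account — financial account: purchases of foreign government bonds by domestic residents 120.6, foreign purchases of equities on the domestic stock exchange 130.5, sale of domestic government bonds to non-residents 213.2; capital account: capital transfers received from emigrants 10.6.)

215.2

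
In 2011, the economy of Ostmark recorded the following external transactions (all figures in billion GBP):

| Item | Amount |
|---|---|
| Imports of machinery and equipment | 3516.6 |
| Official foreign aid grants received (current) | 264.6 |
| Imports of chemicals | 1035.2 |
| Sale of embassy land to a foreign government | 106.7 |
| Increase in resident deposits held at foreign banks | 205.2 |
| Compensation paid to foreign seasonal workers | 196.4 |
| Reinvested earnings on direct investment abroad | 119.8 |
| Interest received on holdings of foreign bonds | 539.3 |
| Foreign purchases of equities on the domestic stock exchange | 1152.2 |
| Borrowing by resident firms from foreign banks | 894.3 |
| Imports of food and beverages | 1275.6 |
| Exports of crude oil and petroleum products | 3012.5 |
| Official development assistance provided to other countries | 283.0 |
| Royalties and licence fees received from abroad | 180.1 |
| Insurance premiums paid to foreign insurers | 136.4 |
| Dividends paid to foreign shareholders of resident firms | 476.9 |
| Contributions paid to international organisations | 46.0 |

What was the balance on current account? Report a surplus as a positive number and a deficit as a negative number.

Goods: -1275.6 - 3516.6 - 1035.2 + 3012.5 = -2814.9
Services: 180.1 - 136.4 = 43.7
Primary income: -476.9 + 539.3 - 196.4 + 119.8 = -14.2
Secondary income: -283.0 + 264.6 - 46.0 = -64.4
Current account = (-2814.9) + 43.7 + (-14.2) + (-64.4) = -2849.8
(Excluded from the current account — capital account: sale of embassy land to a foreign government 106.7; financial account: increase in resident deposits held at foreign banks 205.2, foreign purchases of equities on the domestic stock exchange 1152.2, borrowing by resident firms from foreign banks 894.3.)

-2849.8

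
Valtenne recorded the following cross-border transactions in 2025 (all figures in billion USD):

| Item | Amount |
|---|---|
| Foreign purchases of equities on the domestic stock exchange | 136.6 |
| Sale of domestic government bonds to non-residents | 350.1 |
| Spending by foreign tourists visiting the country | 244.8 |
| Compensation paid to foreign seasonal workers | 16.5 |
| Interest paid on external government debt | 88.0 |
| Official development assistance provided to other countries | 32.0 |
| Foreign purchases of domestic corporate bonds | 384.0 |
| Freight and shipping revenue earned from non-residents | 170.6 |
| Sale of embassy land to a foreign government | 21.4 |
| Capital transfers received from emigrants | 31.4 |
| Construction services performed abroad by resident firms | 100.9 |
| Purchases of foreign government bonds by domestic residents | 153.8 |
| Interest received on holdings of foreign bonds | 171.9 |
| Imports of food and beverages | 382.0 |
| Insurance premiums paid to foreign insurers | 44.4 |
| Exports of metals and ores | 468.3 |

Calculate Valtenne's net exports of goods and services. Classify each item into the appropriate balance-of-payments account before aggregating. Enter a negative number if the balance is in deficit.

558.2

Goods: 468.3 - 382.0 = 86.3
Services: -44.4 + 244.8 + 170.6 + 100.9 = 471.9
Trade balance = 86.3 + 471.9 = 558.2
(Excluded from the trade balance — financial account: foreign purchases of equities on the domestic stock exchange 136.6, sale of domestic government bonds to non-residents 350.1, foreign purchases of domestic corporate bonds 384.0, purchases of foreign government bonds by domestic residents 153.8; primary income: compensation paid to foreign seasonal workers 16.5, interest paid on external government debt 88.0, interest received on holdings of foreign bonds 171.9; secondary income: official development assistance provided to other countries 32.0; capital account: sale of embassy land to a foreign government 21.4, capital transfers received from emigrants 31.4.)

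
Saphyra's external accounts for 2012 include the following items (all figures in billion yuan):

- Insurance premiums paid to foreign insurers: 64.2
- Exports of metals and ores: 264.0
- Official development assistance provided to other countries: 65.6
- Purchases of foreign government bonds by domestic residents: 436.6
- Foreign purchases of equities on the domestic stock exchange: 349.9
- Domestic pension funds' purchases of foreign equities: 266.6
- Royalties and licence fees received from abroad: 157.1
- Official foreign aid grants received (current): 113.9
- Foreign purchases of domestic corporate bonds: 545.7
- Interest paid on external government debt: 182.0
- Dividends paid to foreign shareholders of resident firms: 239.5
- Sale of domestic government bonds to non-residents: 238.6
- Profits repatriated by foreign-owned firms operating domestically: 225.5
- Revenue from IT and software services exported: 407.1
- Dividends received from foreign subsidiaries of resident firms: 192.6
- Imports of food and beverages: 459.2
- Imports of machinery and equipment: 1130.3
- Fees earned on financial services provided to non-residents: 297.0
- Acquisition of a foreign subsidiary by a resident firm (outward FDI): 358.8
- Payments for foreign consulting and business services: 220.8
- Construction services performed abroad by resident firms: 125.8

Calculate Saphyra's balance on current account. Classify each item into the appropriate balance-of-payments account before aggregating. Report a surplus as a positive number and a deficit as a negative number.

-1029.6

Goods: -459.2 - 1130.3 + 264.0 = -1325.5
Services: 125.8 + 297.0 - 64.2 + 407.1 + 157.1 - 220.8 = 702.0
Primary income: -182.0 - 239.5 + 192.6 - 225.5 = -454.4
Secondary income: -65.6 + 113.9 = 48.3
Current account = (-1325.5) + 702.0 + (-454.4) + 48.3 = -1029.6
(Excluded from the current account — financial account: purchases of foreign government bonds by domestic residents 436.6, foreign purchases of equities on the domestic stock exchange 349.9, domestic pension funds' purchases of foreign equities 266.6, foreign purchases of domestic corporate bonds 545.7, sale of domestic government bonds to non-residents 238.6, acquisition of a foreign subsidiary by a resident firm (outward FDI) 358.8.)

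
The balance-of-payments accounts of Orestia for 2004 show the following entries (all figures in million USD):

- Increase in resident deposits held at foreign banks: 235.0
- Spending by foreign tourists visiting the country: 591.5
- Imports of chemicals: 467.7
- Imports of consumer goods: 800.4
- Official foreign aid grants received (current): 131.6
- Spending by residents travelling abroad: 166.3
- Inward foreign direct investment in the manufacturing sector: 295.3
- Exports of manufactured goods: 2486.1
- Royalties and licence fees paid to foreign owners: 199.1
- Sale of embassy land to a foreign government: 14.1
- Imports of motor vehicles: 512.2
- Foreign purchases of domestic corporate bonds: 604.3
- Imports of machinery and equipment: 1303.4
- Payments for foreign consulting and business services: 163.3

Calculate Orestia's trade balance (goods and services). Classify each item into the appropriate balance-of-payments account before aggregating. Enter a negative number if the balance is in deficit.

-534.8

Goods: -512.2 + 2486.1 - 467.7 - 1303.4 - 800.4 = -597.6
Services: 591.5 - 163.3 - 199.1 - 166.3 = 62.8
Trade balance = -597.6 + 62.8 = -534.8
(Excluded from the trade balance — financial account: increase in resident deposits held at foreign banks 235.0, inward foreign direct investment in the manufacturing sector 295.3, foreign purchases of domestic corporate bonds 604.3; secondary income: official foreign aid grants received (current) 131.6; capital account: sale of embassy land to a foreign government 14.1.)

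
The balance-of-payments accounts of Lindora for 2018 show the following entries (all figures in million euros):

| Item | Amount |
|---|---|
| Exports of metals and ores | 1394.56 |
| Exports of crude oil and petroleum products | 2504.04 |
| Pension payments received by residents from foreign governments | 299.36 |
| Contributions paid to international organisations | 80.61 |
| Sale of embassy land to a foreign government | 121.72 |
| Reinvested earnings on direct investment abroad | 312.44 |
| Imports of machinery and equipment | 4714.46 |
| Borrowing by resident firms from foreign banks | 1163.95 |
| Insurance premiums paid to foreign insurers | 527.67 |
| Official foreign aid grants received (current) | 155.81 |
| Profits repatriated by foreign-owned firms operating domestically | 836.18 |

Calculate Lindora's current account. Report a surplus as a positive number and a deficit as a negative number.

-1492.71

Goods: 1394.56 + 2504.04 - 4714.46 = -815.86
Services: -527.67
Primary income: 312.44 - 836.18 = -523.74
Secondary income: -80.61 + 155.81 + 299.36 = 374.56
Current account = (-815.86) + (-527.67) + (-523.74) + 374.56 = -1492.71
(Excluded from the current account — capital account: sale of embassy land to a foreign government 121.72; financial account: borrowing by resident firms from foreign banks 1163.95.)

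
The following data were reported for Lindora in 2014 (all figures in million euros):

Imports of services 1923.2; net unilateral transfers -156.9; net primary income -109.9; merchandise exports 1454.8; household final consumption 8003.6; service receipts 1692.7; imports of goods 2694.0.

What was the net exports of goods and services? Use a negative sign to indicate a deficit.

Goods balance = 1454.8 - 2694.0 = -1239.2
Services balance = 1692.7 - 1923.2 = -230.5
Trade balance (goods + services) = -1239.2 + (-230.5) = -1469.7

-1469.7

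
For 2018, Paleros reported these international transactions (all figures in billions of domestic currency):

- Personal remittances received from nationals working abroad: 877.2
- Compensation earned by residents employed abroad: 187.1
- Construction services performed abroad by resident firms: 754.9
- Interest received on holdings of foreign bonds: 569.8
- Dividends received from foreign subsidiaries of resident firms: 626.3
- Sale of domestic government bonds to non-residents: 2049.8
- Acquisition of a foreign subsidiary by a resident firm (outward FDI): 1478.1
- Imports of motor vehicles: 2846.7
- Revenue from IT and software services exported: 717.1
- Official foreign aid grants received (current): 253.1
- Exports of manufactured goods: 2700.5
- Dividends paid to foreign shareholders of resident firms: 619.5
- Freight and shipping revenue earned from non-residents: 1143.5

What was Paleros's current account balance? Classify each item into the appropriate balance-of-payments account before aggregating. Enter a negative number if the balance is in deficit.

Goods: 2700.5 - 2846.7 = -146.2
Services: 1143.5 + 754.9 + 717.1 = 2615.5
Primary income: 569.8 - 619.5 + 626.3 + 187.1 = 763.7
Secondary income: 253.1 + 877.2 = 1130.3
Current account = (-146.2) + 2615.5 + 763.7 + 1130.3 = 4363.3
(Excluded from the current account — financial account: sale of domestic government bonds to non-residents 2049.8, acquisition of a foreign subsidiary by a resident firm (outward FDI) 1478.1.)

4363.3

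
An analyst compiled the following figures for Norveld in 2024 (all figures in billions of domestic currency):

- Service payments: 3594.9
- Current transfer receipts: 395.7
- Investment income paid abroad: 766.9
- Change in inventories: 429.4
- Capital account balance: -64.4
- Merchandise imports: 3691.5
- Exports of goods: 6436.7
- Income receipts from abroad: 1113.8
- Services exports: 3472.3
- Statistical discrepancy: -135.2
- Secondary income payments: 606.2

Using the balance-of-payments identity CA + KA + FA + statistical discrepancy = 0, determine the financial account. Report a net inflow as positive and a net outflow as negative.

Goods balance = 6436.7 - 3691.5 = 2745.2
Services balance = 3472.3 - 3594.9 = -122.6
Trade balance (goods + services) = 2745.2 + (-122.6) = 2622.6
Net primary income = 1113.8 - 766.9 = 346.9
Net secondary income = 395.7 - 606.2 = -210.5
Current account = 2622.6 + 346.9 + (-210.5) = 2759.0
Financial account = -(2759.0 + (-64.4) + (-135.2)) = -2559.4

-2559.4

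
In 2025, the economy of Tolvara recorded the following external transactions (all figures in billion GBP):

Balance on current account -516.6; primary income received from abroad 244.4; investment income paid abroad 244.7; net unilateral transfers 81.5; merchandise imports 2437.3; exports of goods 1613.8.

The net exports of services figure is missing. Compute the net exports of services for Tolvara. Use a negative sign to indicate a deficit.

225.7

Current account = goods balance + services balance + net primary income + net secondary income
Sum of the known components = -742.3
Net exports of services = CA - (known components) = -516.6 - (-742.3) = 225.7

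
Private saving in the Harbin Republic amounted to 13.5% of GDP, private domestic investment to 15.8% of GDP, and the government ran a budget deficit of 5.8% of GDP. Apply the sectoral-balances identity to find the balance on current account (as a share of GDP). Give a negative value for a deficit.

-8.1

By the sectoral-balances identity, CA = (S_private - I) + (T - G).
Private balance = 13.5 - 15.8 = -2.3
Government balance (T - G) = -5.8
CA = -2.3 + (-5.8) = -8.1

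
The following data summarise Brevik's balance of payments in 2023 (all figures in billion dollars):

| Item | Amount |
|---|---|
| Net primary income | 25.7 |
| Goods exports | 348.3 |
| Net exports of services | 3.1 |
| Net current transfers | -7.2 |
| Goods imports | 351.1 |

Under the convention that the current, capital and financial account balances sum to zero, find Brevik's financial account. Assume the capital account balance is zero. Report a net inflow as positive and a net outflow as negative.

Goods balance = 348.3 - 351.1 = -2.8
Services balance = 3.1
Trade balance (goods + services) = -2.8 + 3.1 = 0.3
Net primary income = 25.7
Net secondary income = -7.2
Current account = 0.3 + 25.7 + (-7.2) = 18.8
Financial account = -(18.8) = -18.8

-18.8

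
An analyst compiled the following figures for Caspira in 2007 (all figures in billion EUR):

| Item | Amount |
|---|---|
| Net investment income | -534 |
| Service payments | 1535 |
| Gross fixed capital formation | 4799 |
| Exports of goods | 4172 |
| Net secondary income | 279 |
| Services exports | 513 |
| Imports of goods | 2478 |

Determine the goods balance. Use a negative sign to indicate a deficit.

1694

Goods balance = 4172 - 2478 = 1694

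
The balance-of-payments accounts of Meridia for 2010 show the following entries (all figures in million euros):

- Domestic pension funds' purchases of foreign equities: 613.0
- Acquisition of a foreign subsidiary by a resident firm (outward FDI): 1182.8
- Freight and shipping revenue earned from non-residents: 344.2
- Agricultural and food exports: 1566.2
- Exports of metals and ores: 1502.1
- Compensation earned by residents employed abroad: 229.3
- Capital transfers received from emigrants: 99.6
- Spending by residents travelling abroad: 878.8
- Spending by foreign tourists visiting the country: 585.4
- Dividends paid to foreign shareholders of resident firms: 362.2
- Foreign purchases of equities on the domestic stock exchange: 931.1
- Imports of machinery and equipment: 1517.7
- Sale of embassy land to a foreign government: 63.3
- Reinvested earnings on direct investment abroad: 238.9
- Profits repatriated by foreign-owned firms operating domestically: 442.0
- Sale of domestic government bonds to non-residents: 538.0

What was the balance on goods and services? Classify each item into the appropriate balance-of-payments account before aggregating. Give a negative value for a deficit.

Goods: 1502.1 + 1566.2 - 1517.7 = 1550.6
Services: 585.4 - 878.8 + 344.2 = 50.8
Trade balance = 1550.6 + 50.8 = 1601.4
(Excluded from the trade balance — financial account: domestic pension funds' purchases of foreign equities 613.0, acquisition of a foreign subsidiary by a resident firm (outward FDI) 1182.8, foreign purchases of equities on the domestic stock exchange 931.1, sale of domestic government bonds to non-residents 538.0; primary income: compensation earned by residents employed abroad 229.3, dividends paid to foreign shareholders of resident firms 362.2, reinvested earnings on direct investment abroad 238.9, profits repatriated by foreign-owned firms operating domestically 442.0; capital account: capital transfers received from emigrants 99.6, sale of embassy land to a foreign government 63.3.)

1601.4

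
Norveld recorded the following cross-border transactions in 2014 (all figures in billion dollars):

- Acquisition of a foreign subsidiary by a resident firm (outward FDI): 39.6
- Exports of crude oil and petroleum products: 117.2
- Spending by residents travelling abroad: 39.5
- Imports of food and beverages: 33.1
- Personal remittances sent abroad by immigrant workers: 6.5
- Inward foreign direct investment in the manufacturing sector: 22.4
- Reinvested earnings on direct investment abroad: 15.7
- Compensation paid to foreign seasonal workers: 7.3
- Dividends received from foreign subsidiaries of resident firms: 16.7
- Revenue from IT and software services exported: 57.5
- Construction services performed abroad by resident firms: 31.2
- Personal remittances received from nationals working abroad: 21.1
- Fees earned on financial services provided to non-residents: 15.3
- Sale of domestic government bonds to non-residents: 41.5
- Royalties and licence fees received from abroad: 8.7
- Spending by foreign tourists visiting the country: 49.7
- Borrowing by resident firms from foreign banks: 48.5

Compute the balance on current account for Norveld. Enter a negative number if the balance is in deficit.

Goods: 117.2 - 33.1 = 84.1
Services: 31.2 + 57.5 + 15.3 + 8.7 - 39.5 + 49.7 = 122.9
Primary income: -7.3 + 16.7 + 15.7 = 25.1
Secondary income: 21.1 - 6.5 = 14.6
Current account = 84.1 + 122.9 + 25.1 + 14.6 = 246.7
(Excluded from the current account — financial account: acquisition of a foreign subsidiary by a resident firm (outward FDI) 39.6, inward foreign direct investment in the manufacturing sector 22.4, sale of domestic government bonds to non-residents 41.5, borrowing by resident firms from foreign banks 48.5.)

246.7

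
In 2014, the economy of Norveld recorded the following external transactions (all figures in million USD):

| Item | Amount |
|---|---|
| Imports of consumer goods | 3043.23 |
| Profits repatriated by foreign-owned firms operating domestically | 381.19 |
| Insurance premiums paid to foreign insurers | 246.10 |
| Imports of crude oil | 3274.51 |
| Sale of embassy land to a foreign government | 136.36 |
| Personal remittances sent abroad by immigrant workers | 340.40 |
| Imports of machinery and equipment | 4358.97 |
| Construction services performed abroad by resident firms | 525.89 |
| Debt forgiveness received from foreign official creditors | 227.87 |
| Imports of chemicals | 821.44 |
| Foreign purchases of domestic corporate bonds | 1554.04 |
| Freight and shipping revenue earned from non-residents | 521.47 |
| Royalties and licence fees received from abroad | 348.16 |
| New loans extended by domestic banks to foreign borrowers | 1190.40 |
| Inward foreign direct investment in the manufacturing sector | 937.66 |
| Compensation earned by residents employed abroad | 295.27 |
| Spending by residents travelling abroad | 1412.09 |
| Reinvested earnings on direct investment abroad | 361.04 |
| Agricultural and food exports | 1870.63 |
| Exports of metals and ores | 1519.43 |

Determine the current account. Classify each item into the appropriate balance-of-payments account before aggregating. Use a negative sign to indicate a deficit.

Goods: -821.44 + 1519.43 - 4358.97 - 3274.51 + 1870.63 - 3043.23 = -8108.09
Services: 525.89 + 348.16 - 1412.09 - 246.10 + 521.47 = -262.67
Primary income: 361.04 - 381.19 + 295.27 = 275.12
Secondary income: -340.40
Current account = (-8108.09) + (-262.67) + 275.12 + (-340.40) = -8436.04
(Excluded from the current account — capital account: sale of embassy land to a foreign government 136.36, debt forgiveness received from foreign official creditors 227.87; financial account: foreign purchases of domestic corporate bonds 1554.04, new loans extended by domestic banks to foreign borrowers 1190.40, inward foreign direct investment in the manufacturing sector 937.66.)

-8436.04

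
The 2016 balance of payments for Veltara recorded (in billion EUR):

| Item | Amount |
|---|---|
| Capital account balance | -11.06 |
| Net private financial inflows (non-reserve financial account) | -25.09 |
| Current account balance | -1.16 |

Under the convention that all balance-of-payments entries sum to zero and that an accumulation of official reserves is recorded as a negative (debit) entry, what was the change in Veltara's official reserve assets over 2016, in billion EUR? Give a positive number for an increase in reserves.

Official reserve transactions balance = -((-1.16) + (-11.06) + (-25.09)) = 37.31
An accumulation of reserves is recorded as a debit (negative entry), so the change in the stock of reserves is the negative of that balance.
Change in official reserves = -(37.31) = -37.31

-37.31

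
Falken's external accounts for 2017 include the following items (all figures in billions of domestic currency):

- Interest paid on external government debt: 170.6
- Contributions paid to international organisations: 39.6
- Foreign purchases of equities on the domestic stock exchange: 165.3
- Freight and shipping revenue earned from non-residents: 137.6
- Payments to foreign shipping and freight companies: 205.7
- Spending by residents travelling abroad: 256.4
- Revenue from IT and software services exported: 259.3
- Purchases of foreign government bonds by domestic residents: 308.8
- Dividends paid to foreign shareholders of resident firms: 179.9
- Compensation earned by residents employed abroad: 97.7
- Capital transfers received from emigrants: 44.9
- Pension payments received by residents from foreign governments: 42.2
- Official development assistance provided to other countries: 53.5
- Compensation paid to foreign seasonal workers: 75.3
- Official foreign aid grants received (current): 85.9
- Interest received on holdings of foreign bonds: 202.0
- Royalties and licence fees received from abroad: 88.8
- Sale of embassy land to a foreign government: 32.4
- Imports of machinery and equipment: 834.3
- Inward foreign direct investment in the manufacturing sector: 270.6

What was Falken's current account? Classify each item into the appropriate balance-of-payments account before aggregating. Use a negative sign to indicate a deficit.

-901.8

Goods: -834.3
Services: 88.8 + 259.3 + 137.6 - 205.7 - 256.4 = 23.6
Primary income: 202.0 - 170.6 + 97.7 - 179.9 - 75.3 = -126.1
Secondary income: 85.9 - 39.6 - 53.5 + 42.2 = 35.0
Current account = (-834.3) + 23.6 + (-126.1) + 35.0 = -901.8
(Excluded from the current account — financial account: foreign purchases of equities on the domestic stock exchange 165.3, purchases of foreign government bonds by domestic residents 308.8, inward foreign direct investment in the manufacturing sector 270.6; capital account: capital transfers received from emigrants 44.9, sale of embassy land to a foreign government 32.4.)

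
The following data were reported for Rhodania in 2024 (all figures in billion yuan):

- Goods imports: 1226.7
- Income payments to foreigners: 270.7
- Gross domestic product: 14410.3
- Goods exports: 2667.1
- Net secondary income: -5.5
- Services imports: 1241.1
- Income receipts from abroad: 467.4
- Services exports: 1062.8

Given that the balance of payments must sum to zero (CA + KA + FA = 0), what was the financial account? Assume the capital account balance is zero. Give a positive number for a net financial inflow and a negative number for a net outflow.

-1453.3

Goods balance = 2667.1 - 1226.7 = 1440.4
Services balance = 1062.8 - 1241.1 = -178.3
Trade balance (goods + services) = 1440.4 + (-178.3) = 1262.1
Net primary income = 467.4 - 270.7 = 196.7
Net secondary income = -5.5
Current account = 1262.1 + 196.7 + (-5.5) = 1453.3
Financial account = -(1453.3) = -1453.3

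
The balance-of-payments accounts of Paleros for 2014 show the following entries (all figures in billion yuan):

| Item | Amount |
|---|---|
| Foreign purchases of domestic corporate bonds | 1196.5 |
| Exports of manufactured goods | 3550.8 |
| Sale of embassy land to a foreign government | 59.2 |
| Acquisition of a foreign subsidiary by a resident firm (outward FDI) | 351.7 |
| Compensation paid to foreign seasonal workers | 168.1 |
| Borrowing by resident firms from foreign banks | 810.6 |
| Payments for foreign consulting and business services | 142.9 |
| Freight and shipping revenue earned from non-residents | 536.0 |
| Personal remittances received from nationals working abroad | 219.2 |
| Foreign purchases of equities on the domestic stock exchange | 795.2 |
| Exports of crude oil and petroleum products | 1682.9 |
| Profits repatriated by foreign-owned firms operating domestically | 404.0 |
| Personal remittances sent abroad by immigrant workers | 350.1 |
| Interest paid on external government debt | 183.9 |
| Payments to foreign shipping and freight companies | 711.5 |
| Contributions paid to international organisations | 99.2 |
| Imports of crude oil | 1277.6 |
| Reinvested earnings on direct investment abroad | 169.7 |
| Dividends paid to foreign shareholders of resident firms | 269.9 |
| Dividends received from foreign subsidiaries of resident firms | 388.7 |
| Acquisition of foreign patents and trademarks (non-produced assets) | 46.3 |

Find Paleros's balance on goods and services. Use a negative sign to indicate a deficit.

3637.7

Goods: 1682.9 + 3550.8 - 1277.6 = 3956.1
Services: -711.5 - 142.9 + 536.0 = -318.4
Trade balance = 3956.1 + (-318.4) = 3637.7
(Excluded from the trade balance — financial account: foreign purchases of domestic corporate bonds 1196.5, acquisition of a foreign subsidiary by a resident firm (outward FDI) 351.7, borrowing by resident firms from foreign banks 810.6, foreign purchases of equities on the domestic stock exchange 795.2; capital account: sale of embassy land to a foreign government 59.2, acquisition of foreign patents and trademarks (non-produced assets) 46.3; primary income: compensation paid to foreign seasonal workers 168.1, profits repatriated by foreign-owned firms operating domestically 404.0, interest paid on external government debt 183.9, reinvested earnings on direct investment abroad 169.7, dividends paid to foreign shareholders of resident firms 269.9, dividends received from foreign subsidiaries of resident firms 388.7; secondary income: personal remittances received from nationals working abroad 219.2, personal remittances sent abroad by immigrant workers 350.1, contributions paid to international organisations 99.2.)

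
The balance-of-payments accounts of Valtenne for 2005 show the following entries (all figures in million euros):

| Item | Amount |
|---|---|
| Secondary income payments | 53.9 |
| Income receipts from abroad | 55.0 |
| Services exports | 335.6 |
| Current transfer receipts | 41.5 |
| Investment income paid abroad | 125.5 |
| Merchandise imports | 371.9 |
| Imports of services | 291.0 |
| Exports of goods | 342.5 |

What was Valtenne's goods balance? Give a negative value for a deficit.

Goods balance = 342.5 - 371.9 = -29.4

-29.4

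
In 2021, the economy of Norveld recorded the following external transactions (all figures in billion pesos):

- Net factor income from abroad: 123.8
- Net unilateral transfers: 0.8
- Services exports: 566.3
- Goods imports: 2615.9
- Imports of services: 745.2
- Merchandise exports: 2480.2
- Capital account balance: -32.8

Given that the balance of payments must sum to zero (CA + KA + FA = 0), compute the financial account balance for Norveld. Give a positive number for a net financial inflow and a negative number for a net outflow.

Goods balance = 2480.2 - 2615.9 = -135.7
Services balance = 566.3 - 745.2 = -178.9
Trade balance (goods + services) = -135.7 + (-178.9) = -314.6
Net primary income = 123.8
Net secondary income = 0.8
Current account = -314.6 + 123.8 + 0.8 = -190.0
Financial account = -(-190.0 + (-32.8)) = 222.8

222.8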